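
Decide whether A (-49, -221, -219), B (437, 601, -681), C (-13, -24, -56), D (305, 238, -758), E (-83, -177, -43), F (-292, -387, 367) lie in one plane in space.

The plane through A, B, C has normal n = AB × AC = (225000, -95850, 66150) and equation n·P = -4329000.
Checking the remaining points: n·D = -4329000, n·E = -4554000, n·F = -4329000.
Since n·E = -4554000 ≠ -4329000, E is off the plane and the points are not all coplanar.

No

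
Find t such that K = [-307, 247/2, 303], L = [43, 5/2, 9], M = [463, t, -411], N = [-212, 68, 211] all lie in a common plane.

-535/2

The points are coplanar iff KL · (KM × KN) = 0.
Expanding, this is linear in t: (-4270)t + (-1142225) = 0.
So t = -535/2.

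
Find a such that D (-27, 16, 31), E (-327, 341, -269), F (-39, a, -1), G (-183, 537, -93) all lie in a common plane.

The points are coplanar iff DE · (DF × DG) = 0.
Expanding, this is linear in a: (-9600)a + (-1833600) = 0.
So a = -191.

-191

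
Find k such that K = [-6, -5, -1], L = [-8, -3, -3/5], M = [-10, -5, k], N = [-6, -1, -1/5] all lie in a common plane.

The points are coplanar iff KL · (KM × KN) = 0.
Expanding, this is linear in k: (8)k + (8) = 0.
So k = -1.

-1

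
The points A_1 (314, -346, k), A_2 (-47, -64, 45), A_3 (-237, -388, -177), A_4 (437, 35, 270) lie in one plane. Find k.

The points are coplanar iff A_1A_2 · (A_1A_3 × A_1A_4) = 0.
Expanding, this is linear in k: (-138006)k + (6348276) = 0.
So k = 46.

46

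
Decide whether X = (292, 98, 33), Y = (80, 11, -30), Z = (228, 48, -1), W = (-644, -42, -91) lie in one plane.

No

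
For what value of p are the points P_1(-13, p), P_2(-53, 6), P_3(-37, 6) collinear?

6

The three points are collinear iff det[P_1P_2; P_1P_3] = 0.
This determinant is linear in p: (16)p + (-96) = 0, so p = 6.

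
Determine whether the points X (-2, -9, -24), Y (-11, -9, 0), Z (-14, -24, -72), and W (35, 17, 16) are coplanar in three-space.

With X as base: XY = (-9, 0, 24), XZ = (-12, -15, -48), XW = (37, 26, 40).
XZ × XW = (648, -1296, 243).
XY · (XZ × XW) = 0.
The scalar triple product vanishes, so the four points are coplanar.

Yes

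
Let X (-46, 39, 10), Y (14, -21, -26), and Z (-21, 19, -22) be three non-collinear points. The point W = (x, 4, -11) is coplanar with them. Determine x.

-11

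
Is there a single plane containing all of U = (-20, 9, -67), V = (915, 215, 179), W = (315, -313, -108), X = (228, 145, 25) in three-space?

No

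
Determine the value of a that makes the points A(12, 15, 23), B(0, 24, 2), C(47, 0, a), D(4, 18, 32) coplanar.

Coplanarity ⇔ det[AB; AC; AD] = 0.
Expanding, this is linear in a: (-36)a + (-72) = 0.
So a = -2.

-2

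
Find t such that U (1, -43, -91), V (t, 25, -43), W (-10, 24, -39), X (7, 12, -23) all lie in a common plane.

Normal to plane UWX: n = (1696, 1060, -1007); plane equation n·P = 47753.
Requiring n·V = 47753: (1696)t + (69801) = 47753.
So t = -13.

-13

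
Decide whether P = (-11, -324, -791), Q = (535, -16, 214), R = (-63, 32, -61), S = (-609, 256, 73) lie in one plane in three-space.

A normal to the plane through P, Q, R is n = PQ × PR = (-132940, -450840, 210392).
The plane has equation n·X = -18885572. For S: n·S = -19095964.
-19095964 ≠ -18885572, so S is off the plane.

No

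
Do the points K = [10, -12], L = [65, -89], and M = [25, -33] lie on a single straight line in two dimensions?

KL = (55, -77), KM = (15, -21).
Checking proportionality: KM = 3/11·KL, so the vectors are parallel and the points are collinear.

Yes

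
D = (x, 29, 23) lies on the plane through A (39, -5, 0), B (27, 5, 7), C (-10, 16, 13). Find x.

The plane through A, B, C has equation −17x − 187y + 238z = 272.
Substituting D: (-17)x + (51) = 272, so x = -13.

-13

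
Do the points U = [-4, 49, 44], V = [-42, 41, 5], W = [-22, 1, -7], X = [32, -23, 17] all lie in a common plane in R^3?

No

A normal to the plane through U, V, W is n = UV × UW = (-1464, -1236, 1680).
The plane has equation n·P = 19212. For X: n·X = 10140.
10140 ≠ 19212, so X is off the plane.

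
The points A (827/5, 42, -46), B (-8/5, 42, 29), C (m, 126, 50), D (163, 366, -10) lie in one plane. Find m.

Normal to plane ABD: n = (-24300, 5832, -54108); plane equation n·P = -1285308.
Requiring n·C = -1285308: (-24300)m + (-1970568) = -1285308.
So m = -141/5.

-141/5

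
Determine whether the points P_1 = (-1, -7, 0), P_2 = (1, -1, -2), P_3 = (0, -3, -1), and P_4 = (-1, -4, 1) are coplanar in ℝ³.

The four points are coplanar iff the 3×3 determinant with rows P_1P_2, P_1P_3, P_1P_4 is zero.
Rows: (2, 6, -2), (1, 4, -1), (0, 3, 1).
Expanding along the first row: (2)(7) − (6)(1) + (-2)(3) = 2.
Nonzero ⇒ not coplanar.

No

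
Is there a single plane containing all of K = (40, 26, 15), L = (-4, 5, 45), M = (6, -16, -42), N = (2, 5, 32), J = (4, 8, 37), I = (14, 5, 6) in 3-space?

The plane through K, L, M has normal n = KL × KM = (2457, -3528, 1134) and equation n·P = 23562.
Checking the remaining points: n·N = 23562, n·J = 23562, n·I = 23562.
All equal 23562, so all 6 points lie in one plane.

Yes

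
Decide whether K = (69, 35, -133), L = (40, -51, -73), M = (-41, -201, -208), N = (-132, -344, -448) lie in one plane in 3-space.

No

A normal to the plane through K, L, M is n = KL × KM = (20610, -8775, -2616).
The plane has equation n·P = 1462893. For N: n·N = 1470048.
1470048 ≠ 1462893, so N is off the plane.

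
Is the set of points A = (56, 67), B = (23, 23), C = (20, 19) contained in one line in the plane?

AB = (-33, -44), AC = (-36, -48).
Checking proportionality: AC = 12/11·AB, so the vectors are parallel and the points are collinear.

Yes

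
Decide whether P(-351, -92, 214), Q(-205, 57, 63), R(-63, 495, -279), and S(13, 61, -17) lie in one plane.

A normal to the plane through P, Q, R is n = PQ × PR = (15180, 28490, 42790).
The plane has equation n·X = 1207800. For S: n·S = 1207800.
Equal, so S lies in the plane and all four are coplanar.

Yes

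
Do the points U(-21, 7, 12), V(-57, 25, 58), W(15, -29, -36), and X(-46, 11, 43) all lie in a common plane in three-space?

Yes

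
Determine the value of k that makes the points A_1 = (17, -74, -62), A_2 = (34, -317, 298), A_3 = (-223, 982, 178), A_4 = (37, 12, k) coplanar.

Normal to plane A_1A_2A_3: n = (-438480, -90480, -40368); plane equation n·P = 1744176.
Requiring n·A_4 = 1744176: (-40368)k + (-17309520) = 1744176.
So k = -472.

-472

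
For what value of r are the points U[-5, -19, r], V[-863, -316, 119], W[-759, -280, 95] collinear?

-79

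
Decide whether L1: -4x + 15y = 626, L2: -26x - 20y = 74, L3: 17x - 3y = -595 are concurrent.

Yes

Lines aᵢx + bᵢy = cᵢ with pairwise distinct directions are concurrent exactly when det[aᵢ bᵢ cᵢ] = 0.
Here the determinant is 0.
It vanishes, so the lines are concurrent at (-29, 34).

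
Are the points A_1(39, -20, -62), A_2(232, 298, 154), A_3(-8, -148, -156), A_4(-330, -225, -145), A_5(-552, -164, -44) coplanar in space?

Yes

The plane through A_1, A_2, A_3 has normal n = A_1A_2 × A_1A_3 = (-2244, 7990, -9758) and equation n·P = 357680.
Checking the remaining points: n·A_4 = 357680, n·A_5 = 357680.
All equal 357680, so all 5 points lie in one plane.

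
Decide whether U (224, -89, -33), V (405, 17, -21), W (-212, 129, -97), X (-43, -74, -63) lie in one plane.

No

The four points are coplanar iff the 3×3 determinant with rows UV, UW, UX is zero.
Rows: (181, 106, 12), (-436, 218, -64), (-267, 15, -30).
Expanding along the first row: (181)(-5580) − (106)(-4008) + (12)(51666) = 34860.
Nonzero ⇒ not coplanar.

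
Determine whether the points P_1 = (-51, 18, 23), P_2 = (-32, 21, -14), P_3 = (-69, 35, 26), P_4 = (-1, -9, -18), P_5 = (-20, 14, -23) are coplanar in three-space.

Yes

The plane through P_1, P_2, P_3 has normal n = P_1P_2 × P_1P_3 = (638, 609, 377) and equation n·P = -12905.
Checking the remaining points: n·P_4 = -12905, n·P_5 = -12905.
All equal -12905, so all 5 points lie in one plane.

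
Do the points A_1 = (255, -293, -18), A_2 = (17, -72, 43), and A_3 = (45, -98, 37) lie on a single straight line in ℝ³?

A_1A_2 = (-238, 221, 61), A_1A_3 = (-210, 195, 55).
A_1A_2 × A_1A_3 = (260, 280, 0).
The cross product is nonzero, so the points do not lie on one line.

No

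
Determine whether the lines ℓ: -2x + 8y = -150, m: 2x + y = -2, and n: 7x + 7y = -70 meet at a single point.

Intersecting ℓ and m: solving the 2×2 system gives (x, y) = (67/9, -152/9).
Substitute into n: (7)(67/9) + (7)(-152/9) = -595/9.
But n requires -70 ≠ -595/9, so the three lines have no common point.

No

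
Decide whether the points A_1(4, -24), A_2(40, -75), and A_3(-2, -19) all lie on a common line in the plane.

No

A_1A_2 = (36, -51), A_1A_3 = (-6, 5).
Twice the signed area of △A_1A_2A_3 is (36)(5) − (-51)(-6) = -126.
The area is nonzero, so the three points are not collinear.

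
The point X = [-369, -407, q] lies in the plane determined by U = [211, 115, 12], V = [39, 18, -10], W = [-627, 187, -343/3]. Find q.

The plane through U, V, W has equation (41515/3)x − (9880/3)y − 93670z = 1417115.
Substituting X: (-93670)q + (-11297875/3) = 1417115, so q = -166/3.

-166/3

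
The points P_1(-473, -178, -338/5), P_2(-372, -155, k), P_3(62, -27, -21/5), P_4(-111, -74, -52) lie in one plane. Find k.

Normal to plane P_1P_3P_4: n = (-4238, 73024/5, 978); plane equation n·P = -3305966/5.
Requiring n·P_2 = -3305966/5: (978)k + (-687208) = -3305966/5.
So k = 133/5.

133/5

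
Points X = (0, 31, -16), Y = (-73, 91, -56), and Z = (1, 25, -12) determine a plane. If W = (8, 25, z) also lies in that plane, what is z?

-12

A normal to the plane is n = XY × XZ = (0, 252, 378).
W lies in the plane iff n · XW = 0.
This gives (378)z + (4536) = 0, so z = -12.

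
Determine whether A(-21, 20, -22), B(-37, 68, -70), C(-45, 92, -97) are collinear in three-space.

No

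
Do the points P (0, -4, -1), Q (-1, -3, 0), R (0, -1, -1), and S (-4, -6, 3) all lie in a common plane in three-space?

Yes

With P as base: PQ = (-1, 1, 1), PR = (0, 3, 0), PS = (-4, -2, 4).
PR × PS = (12, 0, 12).
PQ · (PR × PS) = 0.
The scalar triple product vanishes, so the four points are coplanar.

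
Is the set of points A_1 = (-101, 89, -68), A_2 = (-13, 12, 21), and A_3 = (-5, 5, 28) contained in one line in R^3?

No

A_1A_2 = (88, -77, 89), A_1A_3 = (96, -84, 96).
A_1A_2 × A_1A_3 = (84, 96, 0).
The cross product is nonzero, so the points do not lie on one line.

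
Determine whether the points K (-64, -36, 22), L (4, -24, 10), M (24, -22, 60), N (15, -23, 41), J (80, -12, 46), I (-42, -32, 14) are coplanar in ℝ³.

The plane through K, L, M has normal n = KL × KM = (624, -3640, -104) and equation n·P = 88816.
Checking the remaining points: n·N = 88816, n·J = 88816, n·I = 88816.
All equal 88816, so all 6 points lie in one plane.

Yes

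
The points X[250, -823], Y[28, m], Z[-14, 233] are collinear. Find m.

65

Collinearity: (Y − X) must be parallel to (Z − X) = (-264, 1056).
Cross-multiplying the components: (m − (-823))·(-264) = (-222)·(1056).
Solving gives m = 65.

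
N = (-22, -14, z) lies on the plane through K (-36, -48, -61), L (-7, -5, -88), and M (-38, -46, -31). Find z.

1

A normal to the plane is n = KL × KM = (1344, -816, 144).
N lies in the plane iff n · KN = 0.
This gives (144)z + (-144) = 0, so z = 1.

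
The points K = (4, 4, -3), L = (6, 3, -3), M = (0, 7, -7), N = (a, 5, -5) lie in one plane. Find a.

3

Normal to plane KLM: n = (4, 8, 2); plane equation n·P = 42.
Requiring n·N = 42: (4)a + (30) = 42.
So a = 3.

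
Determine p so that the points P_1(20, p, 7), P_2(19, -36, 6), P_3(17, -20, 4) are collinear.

Direction P_2P_3 = (-2, 16, -2). From the x-coordinate of P_1, the parameter along the line is τ = (20 − 19)/(-2) = -1/2.
Then p = (-36) + (-1/2)·(16) = -44.

-44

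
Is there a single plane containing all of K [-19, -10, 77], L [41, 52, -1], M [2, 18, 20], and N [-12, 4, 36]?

Yes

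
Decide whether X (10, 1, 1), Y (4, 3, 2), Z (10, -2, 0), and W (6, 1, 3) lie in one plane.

With X as base: XY = (-6, 2, 1), XZ = (0, -3, -1), XW = (-4, 0, 2).
XZ × XW = (-6, 4, -12).
XY · (XZ × XW) = 32.
Since 32 ≠ 0, the four points are not coplanar.

No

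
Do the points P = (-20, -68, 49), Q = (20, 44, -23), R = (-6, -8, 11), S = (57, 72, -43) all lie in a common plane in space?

No

A normal to the plane through P, Q, R is n = PQ × PR = (64, 512, 832).
The plane has equation n·X = 4672. For S: n·S = 4736.
4736 ≠ 4672, so S is off the plane.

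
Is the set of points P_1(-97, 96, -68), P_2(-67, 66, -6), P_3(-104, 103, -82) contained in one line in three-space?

No

P_1P_2 = (30, -30, 62), P_1P_3 = (-7, 7, -14).
Comparing components 2 and 3: (-30)(-14) − (62)(7) = -14 ≠ 0, so P_1P_2 and P_1P_3 are not parallel and the points are not collinear.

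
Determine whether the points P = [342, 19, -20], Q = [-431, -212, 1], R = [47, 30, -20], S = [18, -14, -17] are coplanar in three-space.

With P as base: PQ = (-773, -231, 21), PR = (-295, 11, 0), PS = (-324, -33, 3).
PR × PS = (33, 885, 13299).
PQ · (PR × PS) = 49335.
Since 49335 ≠ 0, the four points are not coplanar.

No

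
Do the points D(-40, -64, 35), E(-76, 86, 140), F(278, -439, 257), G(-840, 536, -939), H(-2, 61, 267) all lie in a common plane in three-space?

The plane through D, E, F has normal n = DE × DF = (72675, 41382, -34200) and equation n·P = -6752448.
Checking the remaining points: n·G = -6752448, n·H = -6752448.
All equal -6752448, so all 5 points lie in one plane.

Yes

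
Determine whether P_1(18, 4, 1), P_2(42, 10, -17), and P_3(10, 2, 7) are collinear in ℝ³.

Yes

P_1P_2 = (24, 6, -18), P_1P_3 = (-8, -2, 6).
Each component of P_1P_3 is -1/3 times the corresponding component of P_1P_2, so P_1P_3 = -1/3·P_1P_2 and the points are collinear.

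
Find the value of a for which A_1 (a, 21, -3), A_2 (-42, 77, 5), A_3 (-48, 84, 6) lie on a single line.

Collinearity requires A_1A_2 × A_1A_3 = 0; each component is linear in a.
The y-component gives (1)a + (-6) = 0, so a = 6.
The remaining components then also vanish.

6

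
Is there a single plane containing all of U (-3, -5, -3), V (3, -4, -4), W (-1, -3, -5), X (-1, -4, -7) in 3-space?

The four points are coplanar iff the 3×3 determinant with rows UV, UW, UX is zero.
Rows: (6, 1, -1), (2, 2, -2), (2, 1, -4).
Expanding along the first row: (6)(-6) − (1)(-4) + (-1)(-2) = -30.
Nonzero ⇒ not coplanar.

No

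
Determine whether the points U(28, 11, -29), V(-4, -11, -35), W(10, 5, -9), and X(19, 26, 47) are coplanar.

Yes

A normal to the plane through U, V, W is n = UV × UW = (-476, 748, -204).
The plane has equation n·P = 816. For X: n·X = 816.
Equal, so X lies in the plane and all four are coplanar.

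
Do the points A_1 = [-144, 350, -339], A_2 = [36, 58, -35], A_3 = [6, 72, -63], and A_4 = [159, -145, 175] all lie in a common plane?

Yes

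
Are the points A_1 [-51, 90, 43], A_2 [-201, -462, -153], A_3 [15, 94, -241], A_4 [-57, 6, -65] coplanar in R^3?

A normal to the plane through A_1, A_2, A_3 is n = A_1A_2 × A_1A_3 = (157552, -55536, 35832).
The plane has equation n·P = -11492616. For A_4: n·A_4 = -11642760.
-11642760 ≠ -11492616, so A_4 is off the plane.

No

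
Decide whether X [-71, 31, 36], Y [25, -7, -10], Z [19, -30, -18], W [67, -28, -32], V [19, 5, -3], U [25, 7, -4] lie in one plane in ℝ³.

Yes

The plane through X, Y, Z has normal n = XY × XZ = (-754, 1044, -2436) and equation n·P = -1798.
Checking the remaining points: n·W = -1798, n·V = -1798, n·U = -1798.
All equal -1798, so all 6 points lie in one plane.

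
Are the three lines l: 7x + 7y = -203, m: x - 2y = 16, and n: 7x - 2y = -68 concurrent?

The three lines meet at one point iff the augmented coefficient matrix [aᵢ bᵢ cᵢ] has rank < 3, i.e. its determinant vanishes.
Here the determinant is 0.
It vanishes, so the lines are concurrent at (-14, -15).

Yes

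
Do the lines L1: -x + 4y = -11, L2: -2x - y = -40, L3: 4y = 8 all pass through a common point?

Yes

Intersecting L1 and L2: solving the 2×2 system gives (x, y) = (19, 2).
Substitute into L3: (0)(19) + (4)(2) = 8.
This equals 8, so (19, 2) lies on all three lines and they are concurrent.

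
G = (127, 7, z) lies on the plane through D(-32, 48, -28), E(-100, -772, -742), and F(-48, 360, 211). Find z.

63

A normal to the plane is n = DE × DF = (26788, 27676, -34336).
G lies in the plane iff n · DG = 0.
This gives (-34336)z + (2163168) = 0, so z = 63.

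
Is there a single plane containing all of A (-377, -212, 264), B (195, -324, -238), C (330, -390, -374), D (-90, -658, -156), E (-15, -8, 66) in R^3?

No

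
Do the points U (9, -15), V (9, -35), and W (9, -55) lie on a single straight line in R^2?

Yes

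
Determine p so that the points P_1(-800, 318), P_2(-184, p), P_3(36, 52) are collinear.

The three points are collinear iff det[P_1P_2; P_1P_3] = 0.
This determinant is linear in p: (-836)p + (101992) = 0, so p = 122.

122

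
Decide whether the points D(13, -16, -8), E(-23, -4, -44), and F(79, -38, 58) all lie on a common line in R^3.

Yes

DE = (-36, 12, -36), DF = (66, -22, 66).
Each component of DF is -11/6 times the corresponding component of DE, so DF = -11/6·DE and the points are collinear.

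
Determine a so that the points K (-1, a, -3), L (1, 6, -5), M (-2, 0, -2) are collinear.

2

Direction LM = (-3, -6, 3). From the x-coordinate of K, the parameter along the line is τ = (-1 − 1)/(-3) = 2/3.
Then a = 6 + 2/3·(-6) = 2.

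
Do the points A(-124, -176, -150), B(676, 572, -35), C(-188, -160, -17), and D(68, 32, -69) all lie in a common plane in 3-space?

Yes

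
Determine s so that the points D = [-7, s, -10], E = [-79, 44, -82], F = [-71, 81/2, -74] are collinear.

25/2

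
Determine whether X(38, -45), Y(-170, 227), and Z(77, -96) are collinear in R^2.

XY = (-208, 272), XZ = (39, -51).
det[XY; XZ] = (-208)(-51) − (272)(39) = 0.
The determinant is zero, so the points are collinear.

Yes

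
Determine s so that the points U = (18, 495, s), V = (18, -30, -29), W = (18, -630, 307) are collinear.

-323

Direction VW = (0, -600, 336). From the y-coordinate of U, the parameter along the line is τ = (495 − (-30))/(-600) = -7/8.
Then s = (-29) + (-7/8)·(336) = -323.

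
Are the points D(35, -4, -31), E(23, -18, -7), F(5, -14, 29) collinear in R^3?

DE = (-12, -14, 24), DF = (-30, -10, 60).
DE × DF = (-600, 0, -300).
The cross product is nonzero, so the points do not lie on one line.

No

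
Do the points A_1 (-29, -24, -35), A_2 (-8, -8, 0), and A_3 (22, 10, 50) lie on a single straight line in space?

No

A_1A_2 = (21, 16, 35), A_1A_3 = (51, 34, 85).
Comparing components 2 and 3: (16)(85) − (35)(34) = 170 ≠ 0, so A_1A_2 and A_1A_3 are not parallel and the points are not collinear.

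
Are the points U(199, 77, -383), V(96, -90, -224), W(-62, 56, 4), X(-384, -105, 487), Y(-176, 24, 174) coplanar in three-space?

The plane through U, V, W has normal n = UV × UW = (-61290, -1638, -41424) and equation n·P = 3542556.
Checking the remaining points: n·X = 3533862, n·Y = 3539952.
Since n·X = 3533862 ≠ 3542556, X is off the plane and the points are not all coplanar.

No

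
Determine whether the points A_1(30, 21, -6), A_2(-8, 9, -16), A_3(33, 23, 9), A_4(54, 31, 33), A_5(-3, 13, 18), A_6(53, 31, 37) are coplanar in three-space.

Yes

The plane through A_1, A_2, A_3 has normal n = A_1A_2 × A_1A_3 = (-160, 540, -40) and equation n·P = 6780.
Checking the remaining points: n·A_4 = 6780, n·A_5 = 6780, n·A_6 = 6780.
All equal 6780, so all 6 points lie in one plane.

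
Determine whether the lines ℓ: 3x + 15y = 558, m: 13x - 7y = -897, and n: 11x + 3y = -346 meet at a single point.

Intersecting ℓ and m: solving the 2×2 system gives (x, y) = (-1061/24, 1105/24).
Substitute into n: (11)(-1061/24) + (3)(1105/24) = -2089/6.
But n requires -346 ≠ -2089/6, so the three lines have no common point.

No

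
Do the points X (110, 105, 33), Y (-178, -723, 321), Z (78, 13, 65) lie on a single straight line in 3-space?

Yes

XY = (-288, -828, 288), XZ = (-32, -92, 32).
XY × XZ = (0, 0, 0).
The cross product vanishes, so the three points are collinear.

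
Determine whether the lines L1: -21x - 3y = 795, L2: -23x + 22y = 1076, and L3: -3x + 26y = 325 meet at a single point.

Intersecting L1 and L2: solving the 2×2 system gives (x, y) = (-2302/59, 479/59).
Substitute into L3: (-3)(-2302/59) + (26)(479/59) = 19360/59.
But L3 requires 325 ≠ 19360/59, so the three lines have no common point.

No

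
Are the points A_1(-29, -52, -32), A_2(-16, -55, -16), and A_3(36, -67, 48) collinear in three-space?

A_1A_2 = (13, -3, 16), A_1A_3 = (65, -15, 80).
Each component of A_1A_3 is 5 times the corresponding component of A_1A_2, so A_1A_3 = 5·A_1A_2 and the points are collinear.

Yes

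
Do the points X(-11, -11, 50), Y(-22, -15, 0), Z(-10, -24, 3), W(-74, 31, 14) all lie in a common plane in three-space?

Yes

The four points are coplanar iff the 3×3 determinant with rows XY, XZ, XW is zero.
Rows: (-11, -4, -50), (1, -13, -47), (-63, 42, -36).
Expanding along the first row: (-11)(2442) − (-4)(-2997) + (-50)(-777) = 0.
Zero determinant ⇒ coplanar.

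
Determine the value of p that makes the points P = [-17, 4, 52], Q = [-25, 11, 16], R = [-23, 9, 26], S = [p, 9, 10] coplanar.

Normal to plane PQR: n = (-2, 8, 2); plane equation n·X = 170.
Requiring n·S = 170: (-2)p + (92) = 170.
So p = -39.

-39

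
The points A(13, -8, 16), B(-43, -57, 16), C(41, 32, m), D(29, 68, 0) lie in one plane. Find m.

12

The points are coplanar iff AB · (AC × AD) = 0.
Expanding, this is linear in m: (3472)m + (-41664) = 0.
So m = 12.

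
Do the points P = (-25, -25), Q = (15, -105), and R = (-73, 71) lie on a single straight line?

PQ = (40, -80), PR = (-48, 96).
Checking proportionality: PR = -6/5·PQ, so the vectors are parallel and the points are collinear.

Yes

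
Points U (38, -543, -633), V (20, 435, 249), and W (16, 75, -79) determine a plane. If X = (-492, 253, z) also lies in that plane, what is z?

Coplanarity requires UV · (UW × UX) = 0.
UV = (-18, 978, 882), UW = (-22, 618, 554); the triple product is linear in z with coefficient 10392 and constant term 800184.
Setting it to zero: z = -77.

-77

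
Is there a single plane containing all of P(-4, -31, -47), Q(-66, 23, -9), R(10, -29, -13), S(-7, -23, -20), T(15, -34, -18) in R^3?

The plane through P, Q, R has normal n = PQ × PR = (1760, 2640, -880) and equation n·X = -47520.
Checking the remaining points: n·S = -55440, n·T = -47520.
Since n·S = -55440 ≠ -47520, S is off the plane and the points are not all coplanar.

No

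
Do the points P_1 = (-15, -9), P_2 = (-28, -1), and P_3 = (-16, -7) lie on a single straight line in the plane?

P_1P_2 = (-13, 8), P_1P_3 = (-1, 2).
Twice the signed area of △P_1P_2P_3 is (-13)(2) − (8)(-1) = -18.
The area is nonzero, so the three points are not collinear.

No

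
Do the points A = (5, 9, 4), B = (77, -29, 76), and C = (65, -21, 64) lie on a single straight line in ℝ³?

AB = (72, -38, 72), AC = (60, -30, 60).
Comparing components 2 and 3: (-38)(60) − (72)(-30) = -120 ≠ 0, so AB and AC are not parallel and the points are not collinear.

No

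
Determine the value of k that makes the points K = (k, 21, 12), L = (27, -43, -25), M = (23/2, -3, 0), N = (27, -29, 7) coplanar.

Coplanarity ⇔ det[KL; KM; KN] = 0.
Expanding, this is linear in k: (-930)k + (1395) = 0.
So k = 3/2.

3/2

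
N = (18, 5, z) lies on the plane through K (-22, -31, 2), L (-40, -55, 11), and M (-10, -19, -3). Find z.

The plane through K, L, M has equation 12x + 18y + 72z = -678.
Substituting N: (72)z + (306) = -678, so z = -41/3.

-41/3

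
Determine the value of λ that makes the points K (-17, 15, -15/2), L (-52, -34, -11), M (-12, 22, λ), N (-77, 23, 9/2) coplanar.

-7

The points are coplanar iff KL · (KM × KN) = 0.
Expanding, this is linear in λ: (3220)λ + (22540) = 0.
So λ = -7.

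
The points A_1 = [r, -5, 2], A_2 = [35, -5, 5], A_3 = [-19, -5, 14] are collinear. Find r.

53

Direction A_2A_3 = (-54, 0, 9). From the z-coordinate of A_1, the parameter along the line is τ = (2 − 5)/9 = -1/3.
Then r = 35 + (-1/3)·(-54) = 53.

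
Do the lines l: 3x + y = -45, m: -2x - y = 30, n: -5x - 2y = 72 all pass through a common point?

Lines aᵢx + bᵢy = cᵢ with pairwise distinct directions are concurrent exactly when det[aᵢ bᵢ cᵢ] = 0.
Here the determinant is 3.
Nonzero, so no common point exists.

No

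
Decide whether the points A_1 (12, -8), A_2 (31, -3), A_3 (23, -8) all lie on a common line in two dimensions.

No

A_1A_2 = (19, 5), A_1A_3 = (11, 0).
If collinear, A_1A_3 would be a scalar multiple of A_1A_2. But (19)·(0) ≠ (5)·(11) (difference -55), so they are not parallel; the points are not collinear.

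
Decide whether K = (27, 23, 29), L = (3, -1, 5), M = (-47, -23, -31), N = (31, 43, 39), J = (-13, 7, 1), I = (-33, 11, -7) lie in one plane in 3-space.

No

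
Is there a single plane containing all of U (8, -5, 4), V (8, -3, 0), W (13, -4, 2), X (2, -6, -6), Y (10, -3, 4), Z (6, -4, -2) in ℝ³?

The plane through U, V, W has normal n = UV × UW = (0, -20, -10) and equation n·P = 60.
Checking the remaining points: n·X = 180, n·Y = 20, n·Z = 100.
Since n·X = 180 ≠ 60, X is off the plane and the points are not all coplanar.

No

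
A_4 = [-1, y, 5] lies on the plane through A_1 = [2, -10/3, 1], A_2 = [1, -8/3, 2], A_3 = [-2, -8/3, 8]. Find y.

-2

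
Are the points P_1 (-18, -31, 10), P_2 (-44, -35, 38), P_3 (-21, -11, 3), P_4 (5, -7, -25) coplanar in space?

The four points are coplanar iff the 3×3 determinant with rows P_1P_2, P_1P_3, P_1P_4 is zero.
Rows: (-26, -4, 28), (-3, 20, -7), (23, 24, -35).
Expanding along the first row: (-26)(-532) − (-4)(266) + (28)(-532) = 0.
Zero determinant ⇒ coplanar.

Yes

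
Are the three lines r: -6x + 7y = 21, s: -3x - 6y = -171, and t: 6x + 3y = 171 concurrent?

Intersecting r and s: solving the 2×2 system gives (x, y) = (357/19, 363/19).
Substitute into t: (6)(357/19) + (3)(363/19) = 3231/19.
But t requires 171 ≠ 3231/19, so the three lines have no common point.

No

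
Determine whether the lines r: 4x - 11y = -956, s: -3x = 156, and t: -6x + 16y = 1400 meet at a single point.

Lines aᵢx + bᵢy = cᵢ with pairwise distinct directions are concurrent exactly when det[aᵢ bᵢ cᵢ] = 0.
Here the determinant is 0.
It vanishes, so the lines are concurrent at (-52, 68).

Yes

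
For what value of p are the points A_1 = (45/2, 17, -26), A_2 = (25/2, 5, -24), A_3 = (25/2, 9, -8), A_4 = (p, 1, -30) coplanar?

Normal to plane A_1A_2A_3: n = (-200, 160, -40); plane equation n·P = -740.
Requiring n·A_4 = -740: (-200)p + (1360) = -740.
So p = 21/2.

21/2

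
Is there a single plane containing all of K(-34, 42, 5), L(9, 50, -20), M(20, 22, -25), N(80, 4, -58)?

No

A normal to the plane through K, L, M is n = KL × KM = (-740, -60, -1292).
The plane has equation n·P = 16180. For N: n·N = 15496.
15496 ≠ 16180, so N is off the plane.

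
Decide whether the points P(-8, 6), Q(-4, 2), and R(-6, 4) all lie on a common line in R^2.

PQ = (4, -4), PR = (2, -2).
Twice the signed area of △PQR is (4)(-2) − (-4)(2) = 0.
The triangle is degenerate (zero area), so the points are collinear.

Yes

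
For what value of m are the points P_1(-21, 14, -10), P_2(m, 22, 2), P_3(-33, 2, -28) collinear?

-13

Collinearity requires P_1P_2 × P_1P_3 = 0; each component is linear in m.
The y-component gives (18)m + (234) = 0, so m = -13.
The remaining components then also vanish.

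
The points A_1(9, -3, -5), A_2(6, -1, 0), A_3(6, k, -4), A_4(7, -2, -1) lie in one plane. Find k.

The points are coplanar iff A_1A_2 · (A_1A_3 × A_1A_4) = 0.
Expanding, this is linear in k: (-2)k + (2) = 0.
So k = 1.

1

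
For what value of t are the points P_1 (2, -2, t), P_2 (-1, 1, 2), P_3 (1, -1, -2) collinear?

-4

Collinearity requires P_1P_2 × P_1P_3 = 0; each component is linear in t.
The x-component gives (-2)t + (-8) = 0, so t = -4.
The remaining components then also vanish.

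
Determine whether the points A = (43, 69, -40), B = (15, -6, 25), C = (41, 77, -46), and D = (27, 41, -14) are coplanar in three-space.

No

With A as base: AB = (-28, -75, 65), AC = (-2, 8, -6), AD = (-16, -28, 26).
AC × AD = (40, 148, 184).
AB · (AC × AD) = -260.
Since -260 ≠ 0, the four points are not coplanar.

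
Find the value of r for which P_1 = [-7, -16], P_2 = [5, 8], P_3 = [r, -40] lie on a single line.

-19

Collinearity: (P_3 − P_1) must be parallel to (P_2 − P_1) = (12, 24).
Cross-multiplying the components: (r − (-7))·(24) = (-24)·(12).
Solving gives r = -19.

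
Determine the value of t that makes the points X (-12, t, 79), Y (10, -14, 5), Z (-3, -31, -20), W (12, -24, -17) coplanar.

Coplanarity ⇔ det[XY; XZ; XW] = 0.
Expanding, this is linear in t: (336)t + (-4704) = 0.
So t = 14.

14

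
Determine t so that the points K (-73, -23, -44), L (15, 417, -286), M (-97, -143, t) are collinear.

22

Collinearity requires KL × KM = 0; each component is linear in t.
The x-component gives (440)t + (-9680) = 0, so t = 22.
The remaining components then also vanish.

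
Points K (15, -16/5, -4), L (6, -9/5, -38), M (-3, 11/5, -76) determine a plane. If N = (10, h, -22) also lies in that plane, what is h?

Coplanarity requires KL · (KM × KN) = 0.
KL = (-9, 7/5, -34), KM = (-18, 27/5, -72); the triple product is linear in h with coefficient -36 and constant term -108.
Setting it to zero: h = -3.

-3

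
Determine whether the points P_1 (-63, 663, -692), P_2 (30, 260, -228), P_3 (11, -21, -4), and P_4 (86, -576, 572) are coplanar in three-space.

Yes

A normal to the plane through P_1, P_2, P_3 is n = P_1P_2 × P_1P_3 = (40112, -29648, -33790).
The plane has equation n·P = 1199000. For P_4: n·P_4 = 1199000.
Equal, so P_4 lies in the plane and all four are coplanar.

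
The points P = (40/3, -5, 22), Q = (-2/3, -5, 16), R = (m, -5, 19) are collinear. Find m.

19/3

Collinearity requires PQ × PR = 0; each component is linear in m.
The y-component gives (-6)m + (38) = 0, so m = 19/3.
The remaining components then also vanish.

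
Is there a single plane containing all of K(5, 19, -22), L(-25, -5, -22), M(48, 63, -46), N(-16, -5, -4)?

With K as base: KL = (-30, -24, 0), KM = (43, 44, -24), KN = (-21, -24, 18).
KM × KN = (216, -270, -108).
KL · (KM × KN) = 0.
The scalar triple product vanishes, so the four points are coplanar.

Yes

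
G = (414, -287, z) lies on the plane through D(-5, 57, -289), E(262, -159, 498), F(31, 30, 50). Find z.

Coplanarity requires DE · (DF × DG) = 0.
DE = (267, -216, 787), DF = (36, -27, 339); the triple product is linear in z with coefficient 567 and constant term -223398.
Setting it to zero: z = 394.

394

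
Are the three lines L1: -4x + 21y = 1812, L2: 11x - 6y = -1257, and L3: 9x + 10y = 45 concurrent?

Intersecting L1 and L2: solving the 2×2 system gives (x, y) = (-75, 72).
Substitute into L3: (9)(-75) + (10)(72) = 45.
This equals 45, so (-75, 72) lies on all three lines and they are concurrent.

Yes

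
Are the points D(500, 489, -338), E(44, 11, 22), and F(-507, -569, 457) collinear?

DE = (-456, -478, 360), DF = (-1007, -1058, 795).
Comparing components 2 and 3: (-478)(795) − (360)(-1058) = 870 ≠ 0, so DE and DF are not parallel and the points are not collinear.

No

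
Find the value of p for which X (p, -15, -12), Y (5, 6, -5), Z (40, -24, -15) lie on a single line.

Collinearity requires XY × XZ = 0; each component is linear in p.
The y-component gives (-10)p + (295) = 0, so p = 59/2.
The remaining components then also vanish.

59/2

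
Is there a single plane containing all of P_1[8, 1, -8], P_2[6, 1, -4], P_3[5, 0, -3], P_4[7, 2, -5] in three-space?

The four points are coplanar iff the 3×3 determinant with rows P_1P_2, P_1P_3, P_1P_4 is zero.
Rows: (-2, 0, 4), (-3, -1, 5), (-1, 1, 3).
Expanding along the first row: (-2)(-8) − (0)(-4) + (4)(-4) = 0.
Zero determinant ⇒ coplanar.

Yes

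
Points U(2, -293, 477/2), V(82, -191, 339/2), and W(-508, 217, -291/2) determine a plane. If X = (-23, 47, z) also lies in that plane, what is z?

The plane through U, V, W has equation −3978x + 65910y + 92820z = 2817984.
Substituting X: (92820)z + (3189264) = 2817984, so z = -4.

-4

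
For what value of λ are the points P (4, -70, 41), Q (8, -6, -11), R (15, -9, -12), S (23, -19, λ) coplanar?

The points are coplanar iff PQ · (PR × PS) = 0.
Expanding, this is linear in λ: (-460)λ + (-3680) = 0.
So λ = -8.

-8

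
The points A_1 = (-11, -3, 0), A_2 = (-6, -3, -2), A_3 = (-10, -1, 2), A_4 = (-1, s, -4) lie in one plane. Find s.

-3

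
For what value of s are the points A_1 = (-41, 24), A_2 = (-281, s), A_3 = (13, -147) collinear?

784

The three points are collinear iff det[A_1A_2; A_1A_3] = 0.
This determinant is linear in s: (-54)s + (42336) = 0, so s = 784.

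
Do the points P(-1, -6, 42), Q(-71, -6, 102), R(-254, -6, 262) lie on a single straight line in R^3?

No

PQ = (-70, 0, 60), PR = (-253, 0, 220).
Comparing components 3 and 1: (60)(-253) − (-70)(220) = 220 ≠ 0, so PQ and PR are not parallel and the points are not collinear.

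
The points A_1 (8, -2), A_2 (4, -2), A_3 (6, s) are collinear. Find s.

Collinearity: (A_3 − A_1) must be parallel to (A_2 − A_1) = (-4, 0).
Cross-multiplying the components: (s − (-2))·(-4) = (-2)·(0).
Solving gives s = -2.

-2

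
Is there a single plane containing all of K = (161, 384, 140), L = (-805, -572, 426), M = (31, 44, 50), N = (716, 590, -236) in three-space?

The four points are coplanar iff the 3×3 determinant with rows KL, KM, KN is zero.
Rows: (-966, -956, 286), (-130, -340, -90), (555, 206, -376).
Expanding along the first row: (-966)(146380) − (-956)(98830) + (286)(161920) = -612480.
Nonzero ⇒ not coplanar.

No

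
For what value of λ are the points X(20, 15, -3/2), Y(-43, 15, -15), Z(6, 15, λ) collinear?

-9/2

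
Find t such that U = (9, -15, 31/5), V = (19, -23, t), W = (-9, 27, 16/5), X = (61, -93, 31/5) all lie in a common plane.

Coplanarity ⇔ det[UV; UW; UX] = 0.
Expanding, this is linear in t: (-780)t + (3744) = 0.
So t = 24/5.

24/5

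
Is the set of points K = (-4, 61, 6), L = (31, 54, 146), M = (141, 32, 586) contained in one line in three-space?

KL = (35, -7, 140), KM = (145, -29, 580).
KL × KM = (0, 0, 0).
The cross product vanishes, so the three points are collinear.

Yes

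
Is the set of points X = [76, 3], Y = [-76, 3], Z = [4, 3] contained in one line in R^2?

XY = (-152, 0), XZ = (-72, 0).
Checking proportionality: XZ = 9/19·XY, so the vectors are parallel and the points are collinear.

Yes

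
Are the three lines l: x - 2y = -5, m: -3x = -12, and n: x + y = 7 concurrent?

Lines aᵢx + bᵢy = cᵢ with pairwise distinct directions are concurrent exactly when det[aᵢ bᵢ cᵢ] = 0.
Here the determinant is 9.
Nonzero, so no common point exists.

No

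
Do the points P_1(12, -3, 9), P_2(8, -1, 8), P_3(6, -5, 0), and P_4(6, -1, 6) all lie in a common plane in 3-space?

Yes

The four points are coplanar iff the 3×3 determinant with rows P_1P_2, P_1P_3, P_1P_4 is zero.
Rows: (-4, 2, -1), (-6, -2, -9), (-6, 2, -3).
Expanding along the first row: (-4)(24) − (2)(-36) + (-1)(-24) = 0.
Zero determinant ⇒ coplanar.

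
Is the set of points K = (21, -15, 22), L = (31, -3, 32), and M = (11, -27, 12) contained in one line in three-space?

KL = (10, 12, 10), KM = (-10, -12, -10).
KL × KM = (0, 0, 0).
The cross product vanishes, so the three points are collinear.

Yes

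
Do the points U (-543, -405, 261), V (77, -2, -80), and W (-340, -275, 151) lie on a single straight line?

No

UV = (620, 403, -341), UW = (203, 130, -110).
Comparing components 3 and 1: (-341)(203) − (620)(-110) = -1023 ≠ 0, so UV and UW are not parallel and the points are not collinear.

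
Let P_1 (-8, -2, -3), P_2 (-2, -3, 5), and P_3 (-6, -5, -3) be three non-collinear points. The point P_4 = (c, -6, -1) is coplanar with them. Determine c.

-4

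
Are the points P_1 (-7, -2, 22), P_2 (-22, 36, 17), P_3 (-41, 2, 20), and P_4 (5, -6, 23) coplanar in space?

Yes

A normal to the plane through P_1, P_2, P_3 is n = P_1P_2 × P_1P_3 = (-56, 140, 1232).
The plane has equation n·P = 27216. For P_4: n·P_4 = 27216.
Equal, so P_4 lies in the plane and all four are coplanar.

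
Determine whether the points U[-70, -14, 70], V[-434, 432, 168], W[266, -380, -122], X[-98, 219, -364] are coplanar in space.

With U as base: UV = (-364, 446, 98), UW = (336, -366, -192), UX = (-28, 233, -434).
UW × UX = (203580, 151200, 68040).
UV · (UW × UX) = 0.
The scalar triple product vanishes, so the four points are coplanar.

Yes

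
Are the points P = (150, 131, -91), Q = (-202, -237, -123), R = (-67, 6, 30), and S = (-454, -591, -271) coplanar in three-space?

The four points are coplanar iff the 3×3 determinant with rows PQ, PR, PS is zero.
Rows: (-352, -368, -32), (-217, -125, 121), (-604, -722, -180).
Expanding along the first row: (-352)(109862) − (-368)(112144) + (-32)(81174) = 0.
Zero determinant ⇒ coplanar.

Yes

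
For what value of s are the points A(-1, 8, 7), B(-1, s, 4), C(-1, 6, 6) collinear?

2

Collinearity requires AB × AC = 0; each component is linear in s.
The x-component gives (-1)s + (2) = 0, so s = 2.
The remaining components then also vanish.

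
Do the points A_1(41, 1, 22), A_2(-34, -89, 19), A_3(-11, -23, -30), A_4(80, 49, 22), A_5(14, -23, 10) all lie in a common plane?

Yes

The plane through A_1, A_2, A_3 has normal n = A_1A_2 × A_1A_3 = (4608, -3744, -2880) and equation n·P = 121824.
Checking the remaining points: n·A_4 = 121824, n·A_5 = 121824.
All equal 121824, so all 5 points lie in one plane.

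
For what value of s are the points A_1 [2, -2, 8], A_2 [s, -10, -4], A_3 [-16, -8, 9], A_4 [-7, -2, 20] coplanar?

-12

Normal to plane A_1A_3A_4: n = (-72, 207, -54); plane equation n·P = -990.
Requiring n·A_2 = -990: (-72)s + (-1854) = -990.
So s = -12.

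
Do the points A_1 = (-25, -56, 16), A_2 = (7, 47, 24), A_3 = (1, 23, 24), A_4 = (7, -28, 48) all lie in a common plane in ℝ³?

Yes

A normal to the plane through A_1, A_2, A_3 is n = A_1A_2 × A_1A_3 = (192, -48, -150).
The plane has equation n·P = -4512. For A_4: n·A_4 = -4512.
Equal, so A_4 lies in the plane and all four are coplanar.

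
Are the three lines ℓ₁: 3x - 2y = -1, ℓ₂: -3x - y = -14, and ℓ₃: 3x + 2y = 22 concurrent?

Intersecting ℓ₁ and ℓ₂: solving the 2×2 system gives (x, y) = (3, 5).
Substitute into ℓ₃: (3)(3) + (2)(5) = 19.
But ℓ₃ requires 22 ≠ 19, so the three lines have no common point.

No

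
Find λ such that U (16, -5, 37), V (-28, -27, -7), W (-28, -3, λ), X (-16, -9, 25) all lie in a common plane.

Normal to plane UVX: n = (88, 880, -528); plane equation n·P = -22528.
Requiring n·W = -22528: (-528)λ + (-5104) = -22528.
So λ = 33.

33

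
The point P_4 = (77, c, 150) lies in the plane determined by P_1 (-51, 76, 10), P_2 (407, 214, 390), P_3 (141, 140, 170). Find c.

A normal to the plane is n = P_1P_2 × P_1P_3 = (-2240, -320, 2816).
P_4 lies in the plane iff n · P_1P_4 = 0.
This gives (-320)c + (131840) = 0, so c = 412.

412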